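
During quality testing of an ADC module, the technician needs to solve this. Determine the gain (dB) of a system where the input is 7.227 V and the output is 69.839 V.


Voltage gain in dB:
G = 20 * log10(Vout / Vin)
  = 20 * log10(69.839 / 7.227)
  = 20 * log10(9.663623)
  = 20 * 0.98514
  = 19.7 dB

19.7 dB


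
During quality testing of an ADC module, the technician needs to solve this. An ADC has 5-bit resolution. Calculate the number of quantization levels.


Number of quantization levels = 2^N
= 2^5
= 32

32


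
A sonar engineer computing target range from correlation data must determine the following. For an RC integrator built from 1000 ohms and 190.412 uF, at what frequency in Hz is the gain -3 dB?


Cutoff frequency of a first-order RC filter:
fc = 1 / (2 * pi * R * C)
C = 190.412 uF = 0.000190412 F
fc = 1 / (2 * pi * 1000 * 0.000190412)
   = 1 / 1.1963938807107
   = 0.835845 Hz

0.835845 Hz


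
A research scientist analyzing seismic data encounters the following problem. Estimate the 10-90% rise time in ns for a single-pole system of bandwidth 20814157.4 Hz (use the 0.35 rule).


Rise time from bandwidth relationship:
tr = 0.35 / BW
   = 0.35 / 20814157.4
   = 1.681547772e-08 s
   = 16.8155 ns

16.8155 ns


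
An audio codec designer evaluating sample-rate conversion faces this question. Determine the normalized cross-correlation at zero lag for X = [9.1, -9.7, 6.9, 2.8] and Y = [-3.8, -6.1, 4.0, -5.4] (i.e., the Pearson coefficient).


Pearson correlation coefficient (population):
r = cov(X,Y) / (std(X) * std(Y))
Mean X = 2.275, Mean Y = -2.825
Cov(X,Y) = 15.694375
Std(X) = 7.274055, Std(Y) = 4.027639
r = 0.5357

0.5357


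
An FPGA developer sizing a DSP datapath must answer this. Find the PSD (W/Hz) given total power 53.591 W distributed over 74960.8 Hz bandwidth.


Power spectral density:
PSD = P / BW
    = 53.591 / 74960.8
    = 0.00071492 W/Hz

0.00071492 W/Hz


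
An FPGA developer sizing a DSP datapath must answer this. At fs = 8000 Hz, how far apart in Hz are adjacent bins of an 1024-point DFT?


DFT frequency resolution:
df = fs / N
   = 8000 / 1024
   = 7.8125 Hz

7.8125 Hz


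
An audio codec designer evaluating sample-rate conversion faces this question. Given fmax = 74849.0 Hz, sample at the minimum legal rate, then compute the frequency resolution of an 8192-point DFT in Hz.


Step 1 — Nyquist sampling rate:
fs = 2 * fmax = 2 * 74849.0 = 149698.0 Hz

Step 2 — DFT bin spacing:
df = fs / N = 149698.0 / 8192 = 18.2737 Hz

18.2737 Hz


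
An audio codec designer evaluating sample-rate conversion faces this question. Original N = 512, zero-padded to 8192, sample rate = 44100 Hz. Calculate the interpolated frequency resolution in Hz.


Frequency resolution after zero-padding:
N_padded = 512 * 16 = 8192
df = fs / N_padded
   = 44100 / 8192
   = 5.3833 Hz

5.3833 Hz


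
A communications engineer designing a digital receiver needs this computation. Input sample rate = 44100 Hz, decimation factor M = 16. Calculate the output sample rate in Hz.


Decimation reduces the sample rate:
fs_out = fs_in / M
       = 44100 / 16
       = 2756.25 Hz

2756.25 Hz


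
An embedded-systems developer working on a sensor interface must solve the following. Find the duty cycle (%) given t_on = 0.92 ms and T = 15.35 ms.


Duty cycle as a percentage:
DC = (t_on / T) * 100
   = (0.92 / 15.35) * 100
   = 0.059935 * 100
   = 5.99 %

5.99 %


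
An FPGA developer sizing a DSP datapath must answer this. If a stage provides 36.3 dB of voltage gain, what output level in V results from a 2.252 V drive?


Output voltage from dB gain:
V_out = V_in * 10^(gain_dB / 20)
      = 2.252 * 10^(36.3 / 20)
      = 2.252 * 65.313055
      = 147.085 V

147.085 V


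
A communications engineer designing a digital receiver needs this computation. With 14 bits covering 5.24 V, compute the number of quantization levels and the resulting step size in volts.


Step 1 — number of quantization levels:
L = 2^N = 2^14 = 16384

Step 2 — LSB step size:
delta = Vfs / L
      = 5.24 / 16384
      = 0.00031982 V

Levels = 16384; step size = 0.00031982 V


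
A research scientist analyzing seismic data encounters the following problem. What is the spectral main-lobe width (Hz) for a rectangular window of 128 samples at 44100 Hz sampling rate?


Main lobe width for a rectangular window:
Width = 2 * fs / N
      = 2 * 44100 / 128
      = 88200 / 128
      = 689.062 Hz

689.062 Hz


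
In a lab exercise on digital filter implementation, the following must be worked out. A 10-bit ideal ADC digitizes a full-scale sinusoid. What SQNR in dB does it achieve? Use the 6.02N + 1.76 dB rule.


Theoretical SNR for a full-scale sinusoid:
SNR = 6.02 * N + 1.76
    = 6.02 * 10 + 1.76
    = 60.2 + 1.76
    = 61.96 dB

61.96 dB


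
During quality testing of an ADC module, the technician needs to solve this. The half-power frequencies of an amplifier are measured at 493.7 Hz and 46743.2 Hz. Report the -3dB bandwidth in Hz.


Bandwidth is the difference of -3dB frequencies:
BW = f_high - f_low
   = 46743.2 - 493.7
   = 46249.5 Hz

46249.5 Hz


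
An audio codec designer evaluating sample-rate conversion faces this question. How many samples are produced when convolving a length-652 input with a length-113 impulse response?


Linear convolution output length:
L = N + M - 1
  = 652 + 113 - 1
  = 764 samples

764


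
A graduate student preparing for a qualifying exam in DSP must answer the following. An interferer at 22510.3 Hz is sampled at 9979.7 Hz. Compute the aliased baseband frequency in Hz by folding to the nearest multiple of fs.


Compute the nearest integer multiple of fs to the signal:
n = round(22510.3 / 9979.7) = 2
f_alias = |22510.3 - 2 * 9979.7|
        = |22510.3 - 19959.4|
        = 2550.9 Hz

2550.9


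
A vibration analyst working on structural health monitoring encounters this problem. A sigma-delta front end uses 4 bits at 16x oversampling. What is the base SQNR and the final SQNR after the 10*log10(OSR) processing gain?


Step 1 — baseline SQNR at Nyquist:
SQNR_base = 6.02*N + 1.76
          = 6.02*4 + 1.76
          = 25.84 dB

Step 2 — oversampling processing gain:
G = 10*log10(OSR) = 10*log10(16) = 12.04 dB

Step 3 — total:
SQNR_total = 25.84 + 12.04 = 37.88 dB

Base SQNR = 25.84 dB; oversampled SQNR = 37.88 dB


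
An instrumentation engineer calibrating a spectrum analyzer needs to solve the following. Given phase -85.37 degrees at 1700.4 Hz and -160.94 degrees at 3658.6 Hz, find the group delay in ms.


Group delay from phase difference:
tau = -d(phi)/d(omega)
d(phi) = -75.57 deg = -1.318945 rad
d(omega) = 2*pi*(3658.6 - 1700.4) = 12303.7335 rad/s
tau = -(-1.318945) / 12303.7335
    = 0.1072 ms

0.1072 ms


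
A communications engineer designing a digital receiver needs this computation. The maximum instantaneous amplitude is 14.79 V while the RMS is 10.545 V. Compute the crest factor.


Crest factor is the ratio of peak to RMS:
CF = V_peak / V_rms
   = 14.79 / 10.545
   = 1.4026

1.4026


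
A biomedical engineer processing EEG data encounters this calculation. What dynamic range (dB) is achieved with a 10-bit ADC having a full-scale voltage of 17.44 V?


Dynamic range from full-scale to LSB:
V_min = V_max / 2^bits = 17.44 / 2^10
DR = 20 * log10(V_max / V_min)
   = 20 * log10(2^10)
   = 20 * 10 * log10(2)
   = 60.21 dB

60.21 dB


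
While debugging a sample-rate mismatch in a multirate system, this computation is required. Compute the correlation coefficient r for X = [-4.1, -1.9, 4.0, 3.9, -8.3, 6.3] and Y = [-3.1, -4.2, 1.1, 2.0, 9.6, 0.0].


Pearson correlation coefficient (population):
r = cov(X,Y) / (std(X) * std(Y))
Mean X = -0.0167, Mean Y = 0.9
Cov(X,Y) = -7.783333
Std(X) = 5.167339, Std(Y) = 4.467662
r = -0.3371

-0.3371


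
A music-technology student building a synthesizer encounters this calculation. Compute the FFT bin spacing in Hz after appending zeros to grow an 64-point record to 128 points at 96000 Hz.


Frequency resolution after zero-padding:
N_padded = 64 * 2 = 128
df = fs / N_padded
   = 96000 / 128
   = 750.0 Hz

750.0 Hz


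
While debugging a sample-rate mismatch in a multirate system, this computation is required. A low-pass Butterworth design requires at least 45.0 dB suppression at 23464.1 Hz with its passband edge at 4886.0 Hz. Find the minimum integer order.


Butterworth filter order formula:
n = log10(10^(A/10) - 1) / (2 * log10(f_stop/f_pass))
10^(45.0/10) - 1 = 31621.7766
f_stop/f_pass = 23464.1 / 4886.0 = 4.8023
n = 3.3018 -> ceil = 4

4


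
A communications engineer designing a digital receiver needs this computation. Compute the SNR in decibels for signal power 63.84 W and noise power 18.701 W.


SNR in decibels:
SNR = 10 * log10(Ps / Pn)
    = 10 * log10(63.84 / 18.701)
    = 10 * log10(3.4137)
    = 10 * 0.5332
    = 5.33 dB

5.33 dB


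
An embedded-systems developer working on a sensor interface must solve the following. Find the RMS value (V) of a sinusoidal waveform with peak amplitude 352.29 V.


RMS voltage for a sinusoidal waveform:
V_rms = V_peak / sqrt(2)
      = 352.29 / 1.414214
      = 249.107 V

249.107 V


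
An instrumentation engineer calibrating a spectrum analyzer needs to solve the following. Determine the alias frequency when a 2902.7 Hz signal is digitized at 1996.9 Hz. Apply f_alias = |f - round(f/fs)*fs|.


Compute the nearest integer multiple of fs to the signal:
n = round(2902.7 / 1996.9) = 1
f_alias = |2902.7 - 1 * 1996.9|
        = |2902.7 - 1996.9|
        = 905.8 Hz

905.8


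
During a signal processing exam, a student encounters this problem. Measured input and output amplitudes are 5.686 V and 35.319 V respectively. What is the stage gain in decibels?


Voltage gain in dB:
G = 20 * log10(Vout / Vin)
  = 20 * log10(35.319 / 5.686)
  = 20 * log10(6.211572)
  = 20 * 0.793202
  = 15.86 dB

15.86 dB


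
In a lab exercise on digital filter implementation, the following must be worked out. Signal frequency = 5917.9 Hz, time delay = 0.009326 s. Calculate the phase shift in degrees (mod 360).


Phase shift from frequency and time delay:
phi = 360 * f * t_delay
    = 360 * 5917.9 * 0.009326
    = 19868.52 degrees
    mod 360 = 68.52 degrees

68.52 degrees


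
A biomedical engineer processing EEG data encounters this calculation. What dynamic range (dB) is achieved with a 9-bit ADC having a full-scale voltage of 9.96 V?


Dynamic range from full-scale to LSB:
V_min = V_max / 2^bits = 9.96 / 2^9
DR = 20 * log10(V_max / V_min)
   = 20 * log10(2^9)
   = 20 * 9 * log10(2)
   = 54.19 dB

54.19 dB


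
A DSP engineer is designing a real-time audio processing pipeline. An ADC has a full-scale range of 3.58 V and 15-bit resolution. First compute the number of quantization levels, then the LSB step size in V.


Step 1 — number of quantization levels:
L = 2^N = 2^15 = 32768

Step 2 — LSB step size:
delta = Vfs / L
      = 3.58 / 32768
      = 0.00010925 V

Levels = 32768; step size = 0.00010925 V


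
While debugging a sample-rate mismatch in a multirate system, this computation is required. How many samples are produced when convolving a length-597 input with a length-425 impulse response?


Linear convolution output length:
L = N + M - 1
  = 597 + 425 - 1
  = 1021 samples

1021


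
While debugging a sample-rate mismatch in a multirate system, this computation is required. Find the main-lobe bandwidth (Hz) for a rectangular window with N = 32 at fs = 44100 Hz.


Main lobe width for a rectangular window:
Width = 2 * fs / N
      = 2 * 44100 / 32
      = 88200 / 32
      = 2756.25 Hz

2756.25 Hz


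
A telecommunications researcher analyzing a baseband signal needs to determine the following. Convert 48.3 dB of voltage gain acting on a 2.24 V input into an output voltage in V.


Output voltage from dB gain:
V_out = V_in * 10^(gain_dB / 20)
      = 2.24 * 10^(48.3 / 20)
      = 2.24 * 260.015956
      = 582.4357 V

582.4357 V


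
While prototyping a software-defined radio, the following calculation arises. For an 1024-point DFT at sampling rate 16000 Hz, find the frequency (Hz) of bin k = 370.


Frequency of DFT bin k:
f_k = k * fs / N
    = 370 * 16000 / 1024
    = 5920000 / 1024
    = 5781.25 Hz

5781.25 Hz


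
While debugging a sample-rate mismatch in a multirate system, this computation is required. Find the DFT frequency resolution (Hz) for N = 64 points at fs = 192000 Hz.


DFT frequency resolution:
df = fs / N
   = 192000 / 64
   = 3000.0 Hz

3000.0 Hz


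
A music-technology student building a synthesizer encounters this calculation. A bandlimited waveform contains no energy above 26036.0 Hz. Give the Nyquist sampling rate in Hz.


The Nyquist rate is twice the maximum frequency component.
fs_min = 2 * fmax
      = 2 * 26036.0
      = 52072.0 Hz

52072.0


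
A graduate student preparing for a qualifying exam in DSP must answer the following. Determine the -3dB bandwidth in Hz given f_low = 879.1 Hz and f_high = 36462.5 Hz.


Bandwidth is the difference of -3dB frequencies:
BW = f_high - f_low
   = 36462.5 - 879.1
   = 35583.4 Hz

35583.4 Hz


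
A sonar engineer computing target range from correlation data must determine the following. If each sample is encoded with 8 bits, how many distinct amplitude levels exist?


Number of quantization levels = 2^N
= 2^8
= 256

256


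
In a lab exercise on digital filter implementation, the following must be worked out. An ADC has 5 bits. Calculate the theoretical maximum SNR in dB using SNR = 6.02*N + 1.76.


Theoretical SNR for a full-scale sinusoid:
SNR = 6.02 * N + 1.76
    = 6.02 * 5 + 1.76
    = 30.1 + 1.76
    = 31.86 dB

31.86 dB


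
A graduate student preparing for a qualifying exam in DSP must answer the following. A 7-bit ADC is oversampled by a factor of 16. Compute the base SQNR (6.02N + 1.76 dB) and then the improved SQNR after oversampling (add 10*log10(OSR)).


Step 1 — baseline SQNR at Nyquist:
SQNR_base = 6.02*N + 1.76
          = 6.02*7 + 1.76
          = 43.9 dB

Step 2 — oversampling processing gain:
G = 10*log10(OSR) = 10*log10(16) = 12.04 dB

Step 3 — total:
SQNR_total = 43.9 + 12.04 = 55.94 dB

Base SQNR = 43.9 dB; oversampled SQNR = 55.94 dB


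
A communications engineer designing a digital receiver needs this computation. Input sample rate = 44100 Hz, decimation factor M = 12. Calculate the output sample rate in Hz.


Decimation reduces the sample rate:
fs_out = fs_in / M
       = 44100 / 12
       = 3675.0 Hz

3675.0 Hz


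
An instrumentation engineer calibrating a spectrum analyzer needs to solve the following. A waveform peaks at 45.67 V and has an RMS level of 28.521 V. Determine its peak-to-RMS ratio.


Crest factor is the ratio of peak to RMS:
CF = V_peak / V_rms
   = 45.67 / 28.521
   = 1.6013

1.6013


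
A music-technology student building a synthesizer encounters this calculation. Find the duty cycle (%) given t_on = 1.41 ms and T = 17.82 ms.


Duty cycle as a percentage:
DC = (t_on / T) * 100
   = (1.41 / 17.82) * 100
   = 0.079125 * 100
   = 7.91 %

7.91 %


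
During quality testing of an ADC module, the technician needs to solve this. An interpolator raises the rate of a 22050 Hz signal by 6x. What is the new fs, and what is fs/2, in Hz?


Step 1 — output sample rate after interpolation by L:
fs_out = L * fs_in = 6 * 22050 = 132300 Hz

Step 2 — Nyquist frequency of the output stream:
f_Nyq = fs_out / 2 = 132300 / 2 = 66150.0 Hz

fs_out = 132300 Hz; f_Nyquist = 66150.0 Hz


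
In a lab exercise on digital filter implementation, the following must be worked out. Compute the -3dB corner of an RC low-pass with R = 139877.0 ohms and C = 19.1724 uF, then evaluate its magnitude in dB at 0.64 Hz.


Step 1 — cutoff frequency:
fc = 1 / (2*pi*R*C)
C = 19.1724 uF = 1.91724e-05 F
fc = 1 / (2*pi*139877.0*1.91724e-05)
   = 0.0593468 Hz

Step 2 — magnitude at f = 0.64 Hz:
|H(f)| = 1 / sqrt(1 + (f/fc)^2)
f/fc = 0.64 / 0.0593468 = 10.784069
|H| = 1 / sqrt(1 + 116.296144) = 0.0923333
|H|_dB = 20*log10(0.0923333) = -20.69 dB

fc = 0.0593468 Hz; |H(0.64 Hz)| = -20.69 dB


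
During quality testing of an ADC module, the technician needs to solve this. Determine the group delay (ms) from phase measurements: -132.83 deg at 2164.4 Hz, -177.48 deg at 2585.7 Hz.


Group delay from phase difference:
tau = -d(phi)/d(omega)
d(phi) = -44.65 deg = -0.77929 rad
d(omega) = 2*pi*(2585.7 - 2164.4) = 2647.106 rad/s
tau = -(-0.77929) / 2647.106
    = 0.2944 ms

0.2944 ms


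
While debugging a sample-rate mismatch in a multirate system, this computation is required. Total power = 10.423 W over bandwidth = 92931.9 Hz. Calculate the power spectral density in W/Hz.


Power spectral density:
PSD = P / BW
    = 10.423 / 92931.9
    = 0.00011216 W/Hz

0.00011216 W/Hz


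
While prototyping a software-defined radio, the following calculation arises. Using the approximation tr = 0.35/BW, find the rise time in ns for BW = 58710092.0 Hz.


Rise time from bandwidth relationship:
tr = 0.35 / BW
   = 0.35 / 58710092.0
   = 5.961496364e-09 s
   = 5.9615 ns

5.9615 ns


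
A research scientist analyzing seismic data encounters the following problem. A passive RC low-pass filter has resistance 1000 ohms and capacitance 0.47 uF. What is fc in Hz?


Cutoff frequency of a first-order RC filter:
fc = 1 / (2 * pi * R * C)
C = 0.47 uF = 4.7e-07 F
fc = 1 / (2 * pi * 1000 * 4.7e-07)
   = 1 / 0.0029530970943744
   = 338.627538 Hz

338.627538 Hz


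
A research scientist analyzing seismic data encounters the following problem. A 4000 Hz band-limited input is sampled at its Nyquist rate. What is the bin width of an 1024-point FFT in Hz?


Step 1 — Nyquist sampling rate:
fs = 2 * fmax = 2 * 4000 = 8000 Hz

Step 2 — DFT bin spacing:
df = fs / N = 8000 / 1024 = 7.8125 Hz

7.8125 Hz


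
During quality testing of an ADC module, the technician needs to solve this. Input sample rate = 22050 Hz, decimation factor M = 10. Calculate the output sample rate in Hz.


Decimation reduces the sample rate:
fs_out = fs_in / M
       = 22050 / 10
       = 2205.0 Hz

2205.0 Hz


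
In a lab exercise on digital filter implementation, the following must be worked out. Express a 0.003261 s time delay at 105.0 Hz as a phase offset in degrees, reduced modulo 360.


Phase shift from frequency and time delay:
phi = 360 * f * t_delay
    = 360 * 105.0 * 0.003261
    = 123.27 degrees
    mod 360 = 123.27 degrees

123.27 degrees


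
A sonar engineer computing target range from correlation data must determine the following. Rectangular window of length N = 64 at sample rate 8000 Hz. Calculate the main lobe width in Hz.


Main lobe width for a rectangular window:
Width = 2 * fs / N
      = 2 * 8000 / 64
      = 16000 / 64
      = 250.0 Hz

250.0 Hz


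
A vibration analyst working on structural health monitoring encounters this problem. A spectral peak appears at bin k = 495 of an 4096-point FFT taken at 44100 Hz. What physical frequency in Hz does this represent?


Frequency of DFT bin k:
f_k = k * fs / N
    = 495 * 44100 / 4096
    = 21829500 / 4096
    = 5329.468 Hz

5329.468 Hz


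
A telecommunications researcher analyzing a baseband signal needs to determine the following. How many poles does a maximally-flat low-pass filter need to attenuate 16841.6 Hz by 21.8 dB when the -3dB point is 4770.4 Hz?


Butterworth filter order formula:
n = log10(10^(A/10) - 1) / (2 * log10(f_stop/f_pass))
10^(21.8/10) - 1 = 150.3561
f_stop/f_pass = 16841.6 / 4770.4 = 3.5304
n = 1.987 -> ceil = 2

2


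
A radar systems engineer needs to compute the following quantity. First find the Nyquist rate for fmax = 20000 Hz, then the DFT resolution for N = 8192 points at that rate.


Step 1 — Nyquist sampling rate:
fs = 2 * fmax = 2 * 20000 = 40000 Hz

Step 2 — DFT bin spacing:
df = fs / N = 40000 / 8192 = 4.8828 Hz

4.8828 Hz


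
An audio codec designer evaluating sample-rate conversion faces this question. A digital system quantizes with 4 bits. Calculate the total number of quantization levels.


Number of quantization levels = 2^N
= 2^4
= 16

16


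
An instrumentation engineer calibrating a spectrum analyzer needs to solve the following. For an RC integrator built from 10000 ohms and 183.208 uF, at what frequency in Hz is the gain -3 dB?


Cutoff frequency of a first-order RC filter:
fc = 1 / (2 * pi * R * C)
C = 183.208 uF = 0.000183208 F
fc = 1 / (2 * pi * 10000 * 0.000183208)
   = 1 / 11.511298137578
   = 0.086871 Hz

0.086871 Hz


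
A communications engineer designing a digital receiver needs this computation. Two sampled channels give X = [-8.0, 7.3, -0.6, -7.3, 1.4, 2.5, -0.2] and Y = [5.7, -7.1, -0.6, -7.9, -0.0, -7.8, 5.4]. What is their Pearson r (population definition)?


Pearson correlation coefficient (population):
r = cov(X,Y) / (std(X) * std(Y))
Mean X = -0.7, Mean Y = -1.7571
Cov(X,Y) = -9.798571
Std(X) = 5.010845, Std(Y) = 5.529882
r = -0.3536

-0.3536


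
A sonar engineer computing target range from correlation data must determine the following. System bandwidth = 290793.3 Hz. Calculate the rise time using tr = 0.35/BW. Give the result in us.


Rise time from bandwidth relationship:
tr = 0.35 / BW
   = 0.35 / 290793.3
   = 1.203604072e-06 s
   = 1.2036 us

1.2036 us


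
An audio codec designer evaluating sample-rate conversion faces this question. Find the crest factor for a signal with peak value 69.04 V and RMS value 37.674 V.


Crest factor is the ratio of peak to RMS:
CF = V_peak / V_rms
   = 69.04 / 37.674
   = 1.8326

1.8326


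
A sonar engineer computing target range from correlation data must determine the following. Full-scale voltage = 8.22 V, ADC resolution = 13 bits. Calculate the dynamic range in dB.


Dynamic range from full-scale to LSB:
V_min = V_max / 2^bits = 8.22 / 2^13
DR = 20 * log10(V_max / V_min)
   = 20 * log10(2^13)
   = 20 * 13 * log10(2)
   = 78.27 dB

78.27 dB


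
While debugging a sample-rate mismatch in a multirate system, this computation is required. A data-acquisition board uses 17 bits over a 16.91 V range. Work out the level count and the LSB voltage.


Step 1 — number of quantization levels:
L = 2^N = 2^17 = 131072

Step 2 — LSB step size:
delta = Vfs / L
      = 16.91 / 131072
      = 0.00012901 V

Levels = 131072; step size = 0.00012901 V


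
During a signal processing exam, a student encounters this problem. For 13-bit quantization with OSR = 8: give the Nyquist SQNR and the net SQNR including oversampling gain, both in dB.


Step 1 — baseline SQNR at Nyquist:
SQNR_base = 6.02*N + 1.76
          = 6.02*13 + 1.76
          = 80.02 dB

Step 2 — oversampling processing gain:
G = 10*log10(OSR) = 10*log10(8) = 9.03 dB

Step 3 — total:
SQNR_total = 80.02 + 9.03 = 89.05 dB

Base SQNR = 80.02 dB; oversampled SQNR = 89.05 dB


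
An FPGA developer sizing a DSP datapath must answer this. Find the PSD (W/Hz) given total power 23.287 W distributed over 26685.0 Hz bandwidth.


Power spectral density:
PSD = P / BW
    = 23.287 / 26685.0
    = 0.00087266 W/Hz

0.00087266 W/Hz


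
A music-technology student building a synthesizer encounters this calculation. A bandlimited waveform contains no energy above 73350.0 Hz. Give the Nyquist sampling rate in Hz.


The Nyquist rate is twice the maximum frequency component.
fs_min = 2 * fmax
      = 2 * 73350.0
      = 146700.0 Hz

146700.0


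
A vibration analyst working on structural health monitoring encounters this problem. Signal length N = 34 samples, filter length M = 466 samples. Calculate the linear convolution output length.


Linear convolution output length:
L = N + M - 1
  = 34 + 466 - 1
  = 499 samples

499


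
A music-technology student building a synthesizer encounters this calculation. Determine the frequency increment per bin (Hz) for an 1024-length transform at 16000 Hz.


DFT frequency resolution:
df = fs / N
   = 16000 / 1024
   = 15.625 Hz

15.625 Hz


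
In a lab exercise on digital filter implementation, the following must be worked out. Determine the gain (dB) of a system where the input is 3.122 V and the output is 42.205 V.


Voltage gain in dB:
G = 20 * log10(Vout / Vin)
  = 20 * log10(42.205 / 3.122)
  = 20 * log10(13.518578)
  = 20 * 1.130931
  = 22.62 dB

22.62 dB


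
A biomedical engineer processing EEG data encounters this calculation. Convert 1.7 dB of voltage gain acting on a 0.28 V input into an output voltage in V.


Output voltage from dB gain:
V_out = V_in * 10^(gain_dB / 20)
      = 0.28 * 10^(1.7 / 20)
      = 0.28 * 1.216186
      = 0.3405 V

0.3405 V


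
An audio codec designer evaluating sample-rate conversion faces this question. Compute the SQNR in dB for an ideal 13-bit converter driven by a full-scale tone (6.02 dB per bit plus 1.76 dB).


Theoretical SNR for a full-scale sinusoid:
SNR = 6.02 * N + 1.76
    = 6.02 * 13 + 1.76
    = 78.26 + 1.76
    = 80.02 dB

80.02 dB


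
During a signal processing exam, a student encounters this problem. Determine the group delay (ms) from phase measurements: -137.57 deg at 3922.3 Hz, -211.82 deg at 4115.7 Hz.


Group delay from phase difference:
tau = -d(phi)/d(omega)
d(phi) = -74.25 deg = -1.295907 rad
d(omega) = 2*pi*(4115.7 - 3922.3) = 1215.168 rad/s
tau = -(-1.295907) / 1215.168
    = 1.0664 ms

1.0664 ms


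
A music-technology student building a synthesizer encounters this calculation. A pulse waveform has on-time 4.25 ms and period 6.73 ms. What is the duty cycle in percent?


Duty cycle as a percentage:
DC = (t_on / T) * 100
   = (4.25 / 6.73) * 100
   = 0.631501 * 100
   = 63.15 %

63.15 %


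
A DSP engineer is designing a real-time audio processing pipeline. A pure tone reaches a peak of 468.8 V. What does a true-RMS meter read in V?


RMS voltage for a sinusoidal waveform:
V_rms = V_peak / sqrt(2)
      = 468.8 / 1.414214
      = 331.492 V

331.492 V


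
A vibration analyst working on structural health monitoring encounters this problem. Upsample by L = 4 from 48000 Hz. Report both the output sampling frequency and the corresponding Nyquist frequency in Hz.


Step 1 — output sample rate after interpolation by L:
fs_out = L * fs_in = 4 * 48000 = 192000 Hz

Step 2 — Nyquist frequency of the output stream:
f_Nyq = fs_out / 2 = 192000 / 2 = 96000.0 Hz

fs_out = 192000 Hz; f_Nyquist = 96000.0 Hz


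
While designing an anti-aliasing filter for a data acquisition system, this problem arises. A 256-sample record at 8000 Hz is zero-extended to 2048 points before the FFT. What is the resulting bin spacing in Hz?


Frequency resolution after zero-padding:
N_padded = 256 * 8 = 2048
df = fs / N_padded
   = 8000 / 2048
   = 3.9062 Hz

3.9062 Hz


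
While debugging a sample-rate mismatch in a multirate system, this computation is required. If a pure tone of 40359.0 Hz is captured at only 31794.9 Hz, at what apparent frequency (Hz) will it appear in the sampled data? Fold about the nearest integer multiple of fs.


Compute the nearest integer multiple of fs to the signal:
n = round(40359.0 / 31794.9) = 1
f_alias = |40359.0 - 1 * 31794.9|
        = |40359.0 - 31794.9|
        = 8564.1 Hz

8564.1


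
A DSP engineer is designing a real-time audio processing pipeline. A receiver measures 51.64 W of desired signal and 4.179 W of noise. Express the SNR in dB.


SNR in decibels:
SNR = 10 * log10(Ps / Pn)
    = 10 * log10(51.64 / 4.179)
    = 10 * log10(12.357)
    = 10 * 1.0919
    = 10.92 dB

10.92 dB


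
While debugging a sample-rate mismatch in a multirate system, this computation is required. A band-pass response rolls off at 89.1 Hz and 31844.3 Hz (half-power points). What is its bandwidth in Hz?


Bandwidth is the difference of -3dB frequencies:
BW = f_high - f_low
   = 31844.3 - 89.1
   = 31755.2 Hz

31755.2 Hz


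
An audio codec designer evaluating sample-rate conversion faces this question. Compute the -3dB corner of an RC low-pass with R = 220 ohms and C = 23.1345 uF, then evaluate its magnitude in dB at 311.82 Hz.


Step 1 — cutoff frequency:
fc = 1 / (2*pi*R*C)
C = 23.1345 uF = 2.31345e-05 F
fc = 1 / (2*pi*220*2.31345e-05)
   = 31.2707 Hz

Step 2 — magnitude at f = 311.82 Hz:
|H(f)| = 1 / sqrt(1 + (f/fc)^2)
f/fc = 311.82 / 31.2707 = 9.971635
|H| = 1 / sqrt(1 + 99.433505) = 0.0997839
|H|_dB = 20*log10(0.0997839) = -20.02 dB

fc = 31.2707 Hz; |H(311.82 Hz)| = -20.02 dB


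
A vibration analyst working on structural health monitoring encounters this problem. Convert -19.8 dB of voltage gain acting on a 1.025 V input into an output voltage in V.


Output voltage from dB gain:
V_out = V_in * 10^(gain_dB / 20)
      = 1.025 * 10^(-19.8 / 20)
      = 1.025 * 0.102329
      = 0.1049 V

0.1049 V


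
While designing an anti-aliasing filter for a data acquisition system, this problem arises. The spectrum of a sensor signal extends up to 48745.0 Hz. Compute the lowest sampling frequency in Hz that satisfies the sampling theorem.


The Nyquist rate is twice the maximum frequency component.
fs_min = 2 * fmax
      = 2 * 48745.0
      = 97490.0 Hz

97490.0


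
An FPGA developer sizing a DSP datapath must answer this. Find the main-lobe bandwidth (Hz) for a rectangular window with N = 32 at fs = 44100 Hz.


Main lobe width for a rectangular window:
Width = 2 * fs / N
      = 2 * 44100 / 32
      = 88200 / 32
      = 2756.25 Hz

2756.25 Hz


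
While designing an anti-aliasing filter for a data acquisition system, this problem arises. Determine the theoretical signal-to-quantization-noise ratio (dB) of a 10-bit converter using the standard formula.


Theoretical SNR for a full-scale sinusoid:
SNR = 6.02 * N + 1.76
    = 6.02 * 10 + 1.76
    = 60.2 + 1.76
    = 61.96 dB

61.96 dB


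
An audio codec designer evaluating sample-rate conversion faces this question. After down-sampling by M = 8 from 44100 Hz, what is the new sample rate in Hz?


Decimation reduces the sample rate:
fs_out = fs_in / M
       = 44100 / 8
       = 5512.5 Hz

5512.5 Hz


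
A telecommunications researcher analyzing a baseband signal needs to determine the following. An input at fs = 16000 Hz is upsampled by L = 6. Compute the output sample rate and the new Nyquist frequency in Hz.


Step 1 — output sample rate after interpolation by L:
fs_out = L * fs_in = 6 * 16000 = 96000 Hz

Step 2 — Nyquist frequency of the output stream:
f_Nyq = fs_out / 2 = 96000 / 2 = 48000.0 Hz

fs_out = 96000 Hz; f_Nyquist = 48000.0 Hz


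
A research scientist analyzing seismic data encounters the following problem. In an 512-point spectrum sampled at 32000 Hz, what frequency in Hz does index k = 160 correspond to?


Frequency of DFT bin k:
f_k = k * fs / N
    = 160 * 32000 / 512
    = 5120000 / 512
    = 10000.0 Hz

10000.0 Hz


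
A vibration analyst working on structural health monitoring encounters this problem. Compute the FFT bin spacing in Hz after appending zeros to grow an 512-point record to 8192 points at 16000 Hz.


Frequency resolution after zero-padding:
N_padded = 512 * 16 = 8192
df = fs / N_padded
   = 16000 / 8192
   = 1.9531 Hz

1.9531 Hz


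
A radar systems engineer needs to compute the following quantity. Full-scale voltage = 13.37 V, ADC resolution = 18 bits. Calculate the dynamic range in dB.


Dynamic range from full-scale to LSB:
V_min = V_max / 2^bits = 13.37 / 2^18
DR = 20 * log10(V_max / V_min)
   = 20 * log10(2^18)
   = 20 * 18 * log10(2)
   = 108.37 dB

108.37 dB


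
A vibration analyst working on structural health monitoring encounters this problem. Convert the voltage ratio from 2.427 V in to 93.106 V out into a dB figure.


Voltage gain in dB:
G = 20 * log10(Vout / Vin)
  = 20 * log10(93.106 / 2.427)
  = 20 * log10(38.362588)
  = 20 * 1.583908
  = 31.68 dB

31.68 dB


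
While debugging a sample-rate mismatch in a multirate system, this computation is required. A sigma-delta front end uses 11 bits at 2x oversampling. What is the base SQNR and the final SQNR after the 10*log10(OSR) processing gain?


Step 1 — baseline SQNR at Nyquist:
SQNR_base = 6.02*N + 1.76
          = 6.02*11 + 1.76
          = 67.98 dB

Step 2 — oversampling processing gain:
G = 10*log10(OSR) = 10*log10(2) = 3.01 dB

Step 3 — total:
SQNR_total = 67.98 + 3.01 = 70.99 dB

Base SQNR = 67.98 dB; oversampled SQNR = 70.99 dB


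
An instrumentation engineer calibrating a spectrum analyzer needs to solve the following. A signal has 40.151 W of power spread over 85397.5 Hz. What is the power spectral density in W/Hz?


Power spectral density:
PSD = P / BW
    = 40.151 / 85397.5
    = 0.00047017 W/Hz

0.00047017 W/Hz


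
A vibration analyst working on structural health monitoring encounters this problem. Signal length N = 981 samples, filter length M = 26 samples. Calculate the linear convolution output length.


Linear convolution output length:
L = N + M - 1
  = 981 + 26 - 1
  = 1006 samples

1006


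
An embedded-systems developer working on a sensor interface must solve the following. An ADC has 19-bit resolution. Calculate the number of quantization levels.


Number of quantization levels = 2^N
= 2^19
= 524288

524288


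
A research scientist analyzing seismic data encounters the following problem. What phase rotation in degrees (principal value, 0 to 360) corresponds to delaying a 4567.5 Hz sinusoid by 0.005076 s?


Phase shift from frequency and time delay:
phi = 360 * f * t_delay
    = 360 * 4567.5 * 0.005076
    = 8346.47 degrees
    mod 360 = 66.47 degrees

66.47 degrees


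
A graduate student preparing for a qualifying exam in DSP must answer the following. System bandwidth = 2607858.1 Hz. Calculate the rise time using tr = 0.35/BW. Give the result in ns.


Rise time from bandwidth relationship:
tr = 0.35 / BW
   = 0.35 / 2607858.1
   = 1.342097563e-07 s
   = 134.2098 ns

134.2098 ns


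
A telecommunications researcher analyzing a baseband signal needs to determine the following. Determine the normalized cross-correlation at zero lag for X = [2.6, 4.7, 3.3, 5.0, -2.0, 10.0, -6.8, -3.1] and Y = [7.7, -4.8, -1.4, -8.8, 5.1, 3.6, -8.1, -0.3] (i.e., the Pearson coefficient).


Pearson correlation coefficient (population):
r = cov(X,Y) / (std(X) * std(Y))
Mean X = 1.7125, Mean Y = -0.875
Cov(X,Y) = 5.329687
Std(X) = 5.01409, Std(Y) = 5.703891
r = 0.1864

0.1864


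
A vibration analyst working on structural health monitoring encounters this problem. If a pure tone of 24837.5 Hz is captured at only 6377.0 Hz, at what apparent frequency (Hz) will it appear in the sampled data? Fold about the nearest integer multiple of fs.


Compute the nearest integer multiple of fs to the signal:
n = round(24837.5 / 6377.0) = 4
f_alias = |24837.5 - 4 * 6377.0|
        = |24837.5 - 25508.0|
        = 670.5 Hz

670.5


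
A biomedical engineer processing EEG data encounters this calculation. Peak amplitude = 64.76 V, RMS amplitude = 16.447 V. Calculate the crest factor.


Crest factor is the ratio of peak to RMS:
CF = V_peak / V_rms
   = 64.76 / 16.447
   = 3.9375

3.9375


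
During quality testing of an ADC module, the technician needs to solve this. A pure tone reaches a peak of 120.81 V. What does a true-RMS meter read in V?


RMS voltage for a sinusoidal waveform:
V_rms = V_peak / sqrt(2)
      = 120.81 / 1.414214
      = 85.426 V

85.426 V


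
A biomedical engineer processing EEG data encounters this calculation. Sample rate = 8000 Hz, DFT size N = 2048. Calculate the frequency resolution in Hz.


DFT frequency resolution:
df = fs / N
   = 8000 / 2048
   = 3.9062 Hz

3.9062 Hz


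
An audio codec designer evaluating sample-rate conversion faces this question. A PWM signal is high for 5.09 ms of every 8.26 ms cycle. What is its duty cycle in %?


Duty cycle as a percentage:
DC = (t_on / T) * 100
   = (5.09 / 8.26) * 100
   = 0.616223 * 100
   = 61.62 %

61.62 %


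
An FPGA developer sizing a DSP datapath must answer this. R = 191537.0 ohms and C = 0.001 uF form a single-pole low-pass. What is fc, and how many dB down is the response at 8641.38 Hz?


Step 1 — cutoff frequency:
fc = 1 / (2*pi*R*C)
C = 0.001 uF = 1e-09 F
fc = 1 / (2*pi*191537.0*1e-09)
   = 830.936 Hz

Step 2 — magnitude at f = 8641.38 Hz:
|H(f)| = 1 / sqrt(1 + (f/fc)^2)
f/fc = 8641.38 / 830.936 = 10.399573
|H| = 1 / sqrt(1 + 108.151119) = 0.0957163
|H|_dB = 20*log10(0.0957163) = -20.38 dB

fc = 830.936 Hz; |H(8641.38 Hz)| = -20.38 dB


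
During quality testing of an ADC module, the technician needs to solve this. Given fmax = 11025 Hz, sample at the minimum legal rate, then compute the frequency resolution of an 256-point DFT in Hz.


Step 1 — Nyquist sampling rate:
fs = 2 * fmax = 2 * 11025 = 22050 Hz

Step 2 — DFT bin spacing:
df = fs / N = 22050 / 256 = 86.1328 Hz

86.1328 Hz


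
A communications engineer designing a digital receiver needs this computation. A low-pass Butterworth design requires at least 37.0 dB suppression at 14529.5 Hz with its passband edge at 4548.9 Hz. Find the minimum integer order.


Butterworth filter order formula:
n = log10(10^(A/10) - 1) / (2 * log10(f_stop/f_pass))
10^(37.0/10) - 1 = 5010.8723
f_stop/f_pass = 14529.5 / 4548.9 = 3.1941
n = 3.668 -> ceil = 4

4


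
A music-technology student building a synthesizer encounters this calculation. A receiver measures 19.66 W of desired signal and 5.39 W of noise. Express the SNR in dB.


SNR in decibels:
SNR = 10 * log10(Ps / Pn)
    = 10 * log10(19.66 / 5.39)
    = 10 * log10(3.6475)
    = 10 * 0.562
    = 5.62 dB

5.62 dB


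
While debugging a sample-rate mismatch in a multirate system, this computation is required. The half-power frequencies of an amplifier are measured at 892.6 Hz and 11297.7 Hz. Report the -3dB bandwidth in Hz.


Bandwidth is the difference of -3dB frequencies:
BW = f_high - f_low
   = 11297.7 - 892.6
   = 10405.1 Hz

10405.1 Hz


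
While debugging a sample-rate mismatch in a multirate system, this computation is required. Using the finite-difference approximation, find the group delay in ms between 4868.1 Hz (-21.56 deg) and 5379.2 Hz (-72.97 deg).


Group delay from phase difference:
tau = -d(phi)/d(omega)
d(phi) = -51.41 deg = -0.897274 rad
d(omega) = 2*pi*(5379.2 - 4868.1) = 3211.336 rad/s
tau = -(-0.897274) / 3211.336
    = 0.2794 ms

0.2794 ms


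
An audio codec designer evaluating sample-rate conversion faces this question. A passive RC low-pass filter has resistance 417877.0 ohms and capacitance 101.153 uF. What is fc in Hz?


Cutoff frequency of a first-order RC filter:
fc = 1 / (2 * pi * R * C)
C = 101.153 uF = 0.000101153 F
fc = 1 / (2 * pi * 417877.0 * 0.000101153)
   = 1 / 265.58717787731
   = 0.003765 Hz

0.003765 Hz


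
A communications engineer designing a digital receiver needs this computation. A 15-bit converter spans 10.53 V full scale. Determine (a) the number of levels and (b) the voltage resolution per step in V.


Step 1 — number of quantization levels:
L = 2^N = 2^15 = 32768

Step 2 — LSB step size:
delta = Vfs / L
      = 10.53 / 32768
      = 0.00032135 V

Levels = 32768; step size = 0.00032135 V


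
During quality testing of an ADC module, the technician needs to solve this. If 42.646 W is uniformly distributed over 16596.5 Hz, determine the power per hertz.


Power spectral density:
PSD = P / BW
    = 42.646 / 16596.5
    = 0.00256958 W/Hz

0.00256958 W/Hz


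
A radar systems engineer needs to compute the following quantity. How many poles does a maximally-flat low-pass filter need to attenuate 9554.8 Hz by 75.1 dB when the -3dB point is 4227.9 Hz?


Butterworth filter order formula:
n = log10(10^(A/10) - 1) / (2 * log10(f_stop/f_pass))
10^(75.1/10) - 1 = 32359364.693
f_stop/f_pass = 9554.8 / 4227.9 = 2.2599
n = 10.6044 -> ceil = 11

11


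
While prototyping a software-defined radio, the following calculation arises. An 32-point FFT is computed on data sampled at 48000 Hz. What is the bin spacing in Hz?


DFT frequency resolution:
df = fs / N
   = 48000 / 32
   = 1500.0 Hz

1500.0 Hz
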